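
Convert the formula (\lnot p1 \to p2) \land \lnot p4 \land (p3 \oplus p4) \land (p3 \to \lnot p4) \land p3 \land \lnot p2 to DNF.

(\lnot p1 \to p2) \land \lnot p4 \land (p3 \oplus p4) \land (p3 \to \lnot p4) \land p3 \land \lnot p2
⇔ (\lnot \lnot p1 \lor p2) \land \lnot p4 \land (p3 \oplus p4) \land (p3 \to \lnot p4) \land p3 \land \lnot p2
⇔ (\lnot \lnot p1 \lor p2) \land \lnot p4 \land ((p3 \land \lnot p4) \lor (\lnot p3 \land p4)) \land (p3 \to \lnot p4) \land p3 \land \lnot p2
⇔ (\lnot \lnot p1 \lor p2) \land \lnot p4 \land ((p3 \land \lnot p4) \lor (\lnot p3 \land p4)) \land (\lnot p3 \lor \lnot p4) \land p3 \land \lnot p2
⇔ (p1 \lor p2) \land \lnot p4 \land ((p3 \land \lnot p4) \lor (\lnot p3 \land p4)) \land (\lnot p3 \lor \lnot p4) \land p3 \land \lnot p2
⇔ (p1 \land \lnot p4 \land p3 \land \lnot p4 \land \lnot p3 \land p3 \land \lnot p2) \lor (p1 \land \lnot p4 \land p3 \land \lnot p4 \land \lnot p4 \land p3 \land \lnot p2) \lor (p1 \land \lnot p4 \land \lnot p3 \land p4 \land \lnot p3 \land p3 \land \lnot p2) \lor (p1 \land \lnot p4 \land \lnot p3 \land p4 \land \lnot p4 \land p3 \land \lnot p2) \lor (p2 \land \lnot p4 \land p3 \land \lnot p4 \land \lnot p3 \land p3 \land \lnot p2) \lor (p2 \land \lnot p4 \land p3 \land \lnot p4 \land \lnot p4 \land p3 \land \lnot p2) \lor (p2 \land \lnot p4 \land \lnot p3 \land p4 \land \lnot p3 \land p3 \land \lnot p2) \lor (p2 \land \lnot p4 \land \lnot p3 \land p4 \land \lnot p4 \land p3 \land \lnot p2)
⇔ p1 \land \lnot p4 \land p3 \land \lnot p2

p1 \land \lnot p4 \land p3 \land \lnot p2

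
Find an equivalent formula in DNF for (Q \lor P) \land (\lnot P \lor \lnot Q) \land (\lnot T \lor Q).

(Q \land \lnot P) \lor (P \land \lnot Q \land \lnot T)

(Q \lor P) \land (\lnot P \lor \lnot Q) \land (\lnot T \lor Q)
= (Q \land \lnot P \land \lnot T) \lor (Q \land \lnot P \land Q) \lor (Q \land \lnot Q \land \lnot T) \lor (Q \land \lnot Q \land Q) \lor (P \land \lnot P \land \lnot T) \lor (P \land \lnot P \land Q) \lor (P \land \lnot Q \land \lnot T) \lor (P \land \lnot Q \land Q)
= (Q \land \lnot P) \lor (P \land \lnot Q \land \lnot T)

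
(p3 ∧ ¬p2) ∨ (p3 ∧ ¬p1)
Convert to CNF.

p3 ∧ (¬p2 ∨ ¬p1)

(p3 ∧ ¬p2) ∨ (p3 ∧ ¬p1)
≡ (p3 ∨ p3) ∧ (p3 ∨ ¬p1) ∧ (¬p2 ∨ p3) ∧ (¬p2 ∨ ¬p1)   [distribute ∨ over ∧]
≡ p3 ∧ (¬p2 ∨ ¬p1)   [simplify]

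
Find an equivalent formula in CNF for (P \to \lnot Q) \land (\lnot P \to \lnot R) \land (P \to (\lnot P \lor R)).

(P \to \lnot Q) \land (\lnot P \to \lnot R) \land (P \to (\lnot P \lor R))
≡ (\lnot P \lor \lnot Q) \land (\lnot P \to \lnot R) \land (P \to (\lnot P \lor R))   [eliminate \to]
≡ (\lnot P \lor \lnot Q) \land (\lnot \lnot P \lor \lnot R) \land (P \to (\lnot P \lor R))   [eliminate \to]
≡ (\lnot P \lor \lnot Q) \land (\lnot \lnot P \lor \lnot R) \land (\lnot P \lor \lnot P \lor R)   [eliminate \to]
≡ (\lnot P \lor \lnot Q) \land (P \lor \lnot R) \land (\lnot P \lor \lnot P \lor R)   [double negation]
≡ (\lnot P \lor \lnot Q) \land (P \lor \lnot R) \land (\lnot P \lor R)   [simplify]

(\lnot P \lor \lnot Q) \land (P \lor \lnot R) \land (\lnot P \lor R)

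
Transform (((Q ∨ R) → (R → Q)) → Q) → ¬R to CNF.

(¬R ∨ Q) ∧ (¬Q ∨ ¬R)

(((Q ∨ R) → (R → Q)) → Q) → ¬R
≡ ¬(((Q ∨ R) → (R → Q)) → Q) ∨ ¬R   [eliminate →]
≡ ¬(¬((Q ∨ R) → (R → Q)) ∨ Q) ∨ ¬R   [eliminate →]
≡ ¬(¬(¬(Q ∨ R) ∨ (R → Q)) ∨ Q) ∨ ¬R   [eliminate →]
≡ ¬(¬(¬(Q ∨ R) ∨ ¬R ∨ Q) ∨ Q) ∨ ¬R   [eliminate →]
≡ (¬¬(¬(Q ∨ R) ∨ ¬R ∨ Q) ∧ ¬Q) ∨ ¬R   [De Morgan]
≡ ((¬(Q ∨ R) ∨ ¬R ∨ Q) ∧ ¬Q) ∨ ¬R   [double negation]
≡ (((¬Q ∧ ¬R) ∨ ¬R ∨ Q) ∧ ¬Q) ∨ ¬R   [De Morgan]
≡ (¬Q ∨ ¬R ∨ Q ∨ ¬R) ∧ (¬R ∨ ¬R ∨ Q ∨ ¬R) ∧ (¬Q ∨ ¬R)   [distribute ∨ over ∧]
≡ (¬R ∨ Q) ∧ (¬Q ∨ ¬R)   [simplify]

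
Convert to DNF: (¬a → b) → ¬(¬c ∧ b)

(¬a → b) → ¬(¬c ∧ b)
⇔ ¬(¬a → b) ∨ ¬(¬c ∧ b)   [eliminate →]
⇔ ¬(¬¬a ∨ b) ∨ ¬(¬c ∧ b)   [eliminate →]
⇔ (¬¬¬a ∧ ¬b) ∨ ¬(¬c ∧ b)   [De Morgan]
⇔ (¬a ∧ ¬b) ∨ ¬(¬c ∧ b)   [double negation]
⇔ (¬a ∧ ¬b) ∨ ¬¬c ∨ ¬b   [De Morgan]
⇔ (¬a ∧ ¬b) ∨ c ∨ ¬b   [double negation]
⇔ c ∨ ¬b   [simplify]

c ∨ ¬b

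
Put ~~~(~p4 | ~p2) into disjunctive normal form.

p4 & p2

~~~(~p4 | ~p2)
= ~(~p4 | ~p2)   [double negation]
= ~~p4 & ~~p2   [De Morgan]
= p4 & ~~p2   [double negation]
= p4 & p2   [double negation]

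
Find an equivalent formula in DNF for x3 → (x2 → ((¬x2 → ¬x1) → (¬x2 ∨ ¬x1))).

x3 → (x2 → ((¬x2 → ¬x1) → (¬x2 ∨ ¬x1)))
= ¬x3 ∨ (x2 → ((¬x2 → ¬x1) → (¬x2 ∨ ¬x1)))   [eliminate →]
= ¬x3 ∨ ¬x2 ∨ ((¬x2 → ¬x1) → (¬x2 ∨ ¬x1))   [eliminate →]
= ¬x3 ∨ ¬x2 ∨ ¬(¬x2 → ¬x1) ∨ ¬x2 ∨ ¬x1   [eliminate →]
= ¬x3 ∨ ¬x2 ∨ ¬(¬¬x2 ∨ ¬x1) ∨ ¬x2 ∨ ¬x1   [eliminate →]
= ¬x3 ∨ ¬x2 ∨ (¬¬¬x2 ∧ ¬¬x1) ∨ ¬x2 ∨ ¬x1   [De Morgan]
= ¬x3 ∨ ¬x2 ∨ (¬x2 ∧ ¬¬x1) ∨ ¬x2 ∨ ¬x1   [double negation]
= ¬x3 ∨ ¬x2 ∨ (¬x2 ∧ x1) ∨ ¬x2 ∨ ¬x1   [double negation]
= ¬x3 ∨ ¬x2 ∨ ¬x1   [simplify]

¬x3 ∨ ¬x2 ∨ ¬x1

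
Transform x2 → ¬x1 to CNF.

¬x2 ∨ ¬x1

x2 → ¬x1
= ¬x2 ∨ ¬x1   [eliminate →]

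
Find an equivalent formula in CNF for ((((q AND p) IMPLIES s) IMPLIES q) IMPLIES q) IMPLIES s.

((((q AND p) IMPLIES s) IMPLIES q) IMPLIES q) IMPLIES s
⇔ NOT ((((q AND p) IMPLIES s) IMPLIES q) IMPLIES q) OR s   [eliminate IMPLIES]
⇔ NOT (NOT (((q AND p) IMPLIES s) IMPLIES q) OR q) OR s   [eliminate IMPLIES]
⇔ NOT (NOT (NOT ((q AND p) IMPLIES s) OR q) OR q) OR s   [eliminate IMPLIES]
⇔ NOT (NOT (NOT (NOT (q AND p) OR s) OR q) OR q) OR s   [eliminate IMPLIES]
⇔ (NOT NOT (NOT (NOT (q AND p) OR s) OR q) AND NOT q) OR s   [De Morgan]
⇔ ((NOT (NOT (q AND p) OR s) OR q) AND NOT q) OR s   [double negation]
⇔ (((NOT NOT (q AND p) AND NOT s) OR q) AND NOT q) OR s   [De Morgan]
⇔ (((q AND p AND NOT s) OR q) AND NOT q) OR s   [double negation]
⇔ (q OR q OR s) AND (p OR q OR s) AND (NOT s OR q OR s) AND (NOT q OR s)   [distribute OR over AND]
⇔ (q OR s) AND (NOT q OR s)   [simplify]

(q OR s) AND (NOT q OR s)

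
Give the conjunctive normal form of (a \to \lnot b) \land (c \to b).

(\lnot a \lor \lnot b) \land (\lnot c \lor b)

(a \to \lnot b) \land (c \to b)
≡ (\lnot a \lor \lnot b) \land (c \to b)   [eliminate \to]
≡ (\lnot a \lor \lnot b) \land (\lnot c \lor b)   [eliminate \to]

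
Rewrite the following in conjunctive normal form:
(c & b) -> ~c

(c & b) -> ~c
≡ ~(c & b) | ~c
≡ ~c | ~b | ~c
≡ ~c | ~b

~c | ~b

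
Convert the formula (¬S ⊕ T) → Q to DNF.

(¬S ⊕ T) → Q
≡ ¬(¬S ⊕ T) ∨ Q   [eliminate →]
≡ ¬((¬S ∧ ¬T) ∨ (¬¬S ∧ T)) ∨ Q   [expand ⊕]
≡ (¬(¬S ∧ ¬T) ∧ ¬(¬¬S ∧ T)) ∨ Q   [De Morgan]
≡ ((¬¬S ∨ ¬¬T) ∧ ¬(¬¬S ∧ T)) ∨ Q   [De Morgan]
≡ ((S ∨ ¬¬T) ∧ ¬(¬¬S ∧ T)) ∨ Q   [double negation]
≡ ((S ∨ T) ∧ ¬(¬¬S ∧ T)) ∨ Q   [double negation]
≡ ((S ∨ T) ∧ (¬¬¬S ∨ ¬T)) ∨ Q   [De Morgan]
≡ ((S ∨ T) ∧ (¬S ∨ ¬T)) ∨ Q   [double negation]
≡ (S ∧ ¬S) ∨ (S ∧ ¬T) ∨ (T ∧ ¬S) ∨ (T ∧ ¬T) ∨ Q   [distribute ∧ over ∨]
≡ (S ∧ ¬T) ∨ (T ∧ ¬S) ∨ Q   [simplify]

(S ∧ ¬T) ∨ (T ∧ ¬S) ∨ Q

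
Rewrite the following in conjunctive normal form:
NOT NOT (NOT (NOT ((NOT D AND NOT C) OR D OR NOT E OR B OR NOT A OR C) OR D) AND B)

NOT D AND B

NOT NOT (NOT (NOT ((NOT D AND NOT C) OR D OR NOT E OR B OR NOT A OR C) OR D) AND B)
≡ NOT (NOT ((NOT D AND NOT C) OR D OR NOT E OR B OR NOT A OR C) OR D) AND B   (double negation)
≡ NOT NOT ((NOT D AND NOT C) OR D OR NOT E OR B OR NOT A OR C) AND NOT D AND B   (De Morgan)
≡ ((NOT D AND NOT C) OR D OR NOT E OR B OR NOT A OR C) AND NOT D AND B   (double negation)
≡ (NOT D OR D OR NOT E OR B OR NOT A OR C) AND (NOT C OR D OR NOT E OR B OR NOT A OR C) AND NOT D AND B   (distribute OR over AND)
≡ NOT D AND B   (simplify)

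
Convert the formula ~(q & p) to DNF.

~q | ~p

~(q & p)
= ~q | ~p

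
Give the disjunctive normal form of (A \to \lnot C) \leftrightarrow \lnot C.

(A \to \lnot C) \leftrightarrow \lnot C
≡ ((A \to \lnot C) \to \lnot C) \land (\lnot C \to (A \to \lnot C))   (eliminate \leftrightarrow)
≡ (\lnot (A \to \lnot C) \lor \lnot C) \land (\lnot C \to (A \to \lnot C))   (eliminate \to)
≡ (\lnot (\lnot A \lor \lnot C) \lor \lnot C) \land (\lnot C \to (A \to \lnot C))   (eliminate \to)
≡ (\lnot (\lnot A \lor \lnot C) \lor \lnot C) \land (\lnot \lnot C \lor (A \to \lnot C))   (eliminate \to)
≡ (\lnot (\lnot A \lor \lnot C) \lor \lnot C) \land (\lnot \lnot C \lor \lnot A \lor \lnot C)   (eliminate \to)
≡ ((\lnot \lnot A \land \lnot \lnot C) \lor \lnot C) \land (\lnot \lnot C \lor \lnot A \lor \lnot C)   (De Morgan)
≡ ((A \land \lnot \lnot C) \lor \lnot C) \land (\lnot \lnot C \lor \lnot A \lor \lnot C)   (double negation)
≡ ((A \land C) \lor \lnot C) \land (\lnot \lnot C \lor \lnot A \lor \lnot C)   (double negation)
≡ ((A \land C) \lor \lnot C) \land (C \lor \lnot A \lor \lnot C)   (double negation)
≡ (A \land C \land C) \lor (A \land C \land \lnot A) \lor (A \land C \land \lnot C) \lor (\lnot C \land C) \lor (\lnot C \land \lnot A) \lor (\lnot C \land \lnot C)   (distribute \land over \lor)
≡ (A \land C) \lor \lnot C   (simplify)

(A \land C) \lor \lnot C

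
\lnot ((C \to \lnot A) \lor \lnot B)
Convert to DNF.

C \land A \land B

\lnot ((C \to \lnot A) \lor \lnot B)
= \lnot (\lnot C \lor \lnot A \lor \lnot B)
= \lnot \lnot C \land \lnot \lnot A \land \lnot \lnot B
= C \land \lnot \lnot A \land \lnot \lnot B
= C \land A \land \lnot \lnot B
= C \land A \land B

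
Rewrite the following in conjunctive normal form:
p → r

¬p ∨ r

p → r
≡ ¬p ∨ r   — eliminate →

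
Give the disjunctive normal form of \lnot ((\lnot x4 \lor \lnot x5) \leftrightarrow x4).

\lnot x4 \lor (x4 \land x5)

\lnot ((\lnot x4 \lor \lnot x5) \leftrightarrow x4)
= \lnot (((\lnot x4 \lor \lnot x5) \to x4) \land (x4 \to (\lnot x4 \lor \lnot x5)))   — eliminate \leftrightarrow
= \lnot ((\lnot (\lnot x4 \lor \lnot x5) \lor x4) \land (x4 \to (\lnot x4 \lor \lnot x5)))   — eliminate \to
= \lnot ((\lnot (\lnot x4 \lor \lnot x5) \lor x4) \land (\lnot x4 \lor \lnot x4 \lor \lnot x5))   — eliminate \to
= \lnot (\lnot (\lnot x4 \lor \lnot x5) \lor x4) \lor \lnot (\lnot x4 \lor \lnot x4 \lor \lnot x5)   — De Morgan
= (\lnot \lnot (\lnot x4 \lor \lnot x5) \land \lnot x4) \lor \lnot (\lnot x4 \lor \lnot x4 \lor \lnot x5)   — De Morgan
= ((\lnot x4 \lor \lnot x5) \land \lnot x4) \lor \lnot (\lnot x4 \lor \lnot x4 \lor \lnot x5)   — double negation
= ((\lnot x4 \lor \lnot x5) \land \lnot x4) \lor (\lnot \lnot x4 \land \lnot \lnot x4 \land \lnot \lnot x5)   — De Morgan
= ((\lnot x4 \lor \lnot x5) \land \lnot x4) \lor (x4 \land \lnot \lnot x4 \land \lnot \lnot x5)   — double negation
= ((\lnot x4 \lor \lnot x5) \land \lnot x4) \lor (x4 \land x4 \land \lnot \lnot x5)   — double negation
= ((\lnot x4 \lor \lnot x5) \land \lnot x4) \lor (x4 \land x4 \land x5)   — double negation
= (\lnot x4 \land \lnot x4) \lor (\lnot x5 \land \lnot x4) \lor (x4 \land x4 \land x5)   — distribute \land over \lor
= \lnot x4 \lor (x4 \land x5)   — simplify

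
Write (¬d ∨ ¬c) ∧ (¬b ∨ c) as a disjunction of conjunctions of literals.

(¬d ∨ ¬c) ∧ (¬b ∨ c)
⇔ (¬d ∧ ¬b) ∨ (¬d ∧ c) ∨ (¬c ∧ ¬b) ∨ (¬c ∧ c)   (distribute ∧ over ∨)
⇔ (¬d ∧ ¬b) ∨ (¬d ∧ c) ∨ (¬c ∧ ¬b)   (simplify)

(¬d ∧ ¬b) ∨ (¬d ∧ c) ∨ (¬c ∧ ¬b)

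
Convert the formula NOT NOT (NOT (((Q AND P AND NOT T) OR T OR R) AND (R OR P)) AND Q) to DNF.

NOT R AND NOT P AND Q

NOT NOT (NOT (((Q AND P AND NOT T) OR T OR R) AND (R OR P)) AND Q)
= NOT (((Q AND P AND NOT T) OR T OR R) AND (R OR P)) AND Q   [double negation]
= (NOT ((Q AND P AND NOT T) OR T OR R) OR NOT (R OR P)) AND Q   [De Morgan]
= ((NOT (Q AND P AND NOT T) AND NOT T AND NOT R) OR NOT (R OR P)) AND Q   [De Morgan]
= (((NOT Q OR NOT P OR NOT NOT T) AND NOT T AND NOT R) OR NOT (R OR P)) AND Q   [De Morgan]
= (((NOT Q OR NOT P OR T) AND NOT T AND NOT R) OR NOT (R OR P)) AND Q   [double negation]
= (((NOT Q OR NOT P OR T) AND NOT T AND NOT R) OR (NOT R AND NOT P)) AND Q   [De Morgan]
= (NOT Q AND NOT T AND NOT R AND Q) OR (NOT P AND NOT T AND NOT R AND Q) OR (T AND NOT T AND NOT R AND Q) OR (NOT R AND NOT P AND Q)   [distribute AND over OR]
= NOT R AND NOT P AND Q   [simplify]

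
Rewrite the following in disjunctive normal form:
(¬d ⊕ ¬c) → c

(¬c ∧ ¬d) ∨ c

(¬d ⊕ ¬c) → c
= ¬(¬d ⊕ ¬c) ∨ c   [eliminate →]
= ¬((¬d ∧ ¬¬c) ∨ (¬¬d ∧ ¬c)) ∨ c   [expand ⊕]
= (¬(¬d ∧ ¬¬c) ∧ ¬(¬¬d ∧ ¬c)) ∨ c   [De Morgan]
= ((¬¬d ∨ ¬¬¬c) ∧ ¬(¬¬d ∧ ¬c)) ∨ c   [De Morgan]
= ((d ∨ ¬¬¬c) ∧ ¬(¬¬d ∧ ¬c)) ∨ c   [double negation]
= ((d ∨ ¬c) ∧ ¬(¬¬d ∧ ¬c)) ∨ c   [double negation]
= ((d ∨ ¬c) ∧ (¬¬¬d ∨ ¬¬c)) ∨ c   [De Morgan]
= ((d ∨ ¬c) ∧ (¬d ∨ ¬¬c)) ∨ c   [double negation]
= ((d ∨ ¬c) ∧ (¬d ∨ c)) ∨ c   [double negation]
= (d ∧ ¬d) ∨ (d ∧ c) ∨ (¬c ∧ ¬d) ∨ (¬c ∧ c) ∨ c   [distribute ∧ over ∨]
= (¬c ∧ ¬d) ∨ c   [simplify]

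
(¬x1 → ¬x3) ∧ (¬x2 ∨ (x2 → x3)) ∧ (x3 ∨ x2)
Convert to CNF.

(¬x1 → ¬x3) ∧ (¬x2 ∨ (x2 → x3)) ∧ (x3 ∨ x2)
≡ (¬¬x1 ∨ ¬x3) ∧ (¬x2 ∨ (x2 → x3)) ∧ (x3 ∨ x2)   [eliminate →]
≡ (¬¬x1 ∨ ¬x3) ∧ (¬x2 ∨ ¬x2 ∨ x3) ∧ (x3 ∨ x2)   [eliminate →]
≡ (x1 ∨ ¬x3) ∧ (¬x2 ∨ ¬x2 ∨ x3) ∧ (x3 ∨ x2)   [double negation]
≡ (x1 ∨ ¬x3) ∧ (¬x2 ∨ x3) ∧ (x3 ∨ x2)   [simplify]

(x1 ∨ ¬x3) ∧ (¬x2 ∨ x3) ∧ (x3 ∨ x2)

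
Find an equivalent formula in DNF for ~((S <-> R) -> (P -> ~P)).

~((S <-> R) -> (P -> ~P))
≡ ~(~(S <-> R) | (P -> ~P))   (eliminate ->)
≡ ~(~((S -> R) & (R -> S)) | (P -> ~P))   (eliminate <->)
≡ ~(~((~S | R) & (R -> S)) | (P -> ~P))   (eliminate ->)
≡ ~(~((~S | R) & (~R | S)) | (P -> ~P))   (eliminate ->)
≡ ~(~((~S | R) & (~R | S)) | ~P | ~P)   (eliminate ->)
≡ ~~((~S | R) & (~R | S)) & ~~P & ~~P   (De Morgan)
≡ (~S | R) & (~R | S) & ~~P & ~~P   (double negation)
≡ (~S | R) & (~R | S) & P & ~~P   (double negation)
≡ (~S | R) & (~R | S) & P & P   (double negation)
≡ (~S & ~R & P & P) | (~S & S & P & P) | (R & ~R & P & P) | (R & S & P & P)   (distribute & over |)
≡ (~S & ~R & P) | (R & S & P)   (simplify)

(~S & ~R & P) | (R & S & P)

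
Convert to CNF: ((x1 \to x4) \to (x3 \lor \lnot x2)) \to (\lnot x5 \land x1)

(\lnot x1 \lor x4 \lor \lnot x5) \land (\lnot x3 \lor \lnot x5) \land (\lnot x3 \lor x1) \land (x2 \lor \lnot x5) \land (x2 \lor x1)

((x1 \to x4) \to (x3 \lor \lnot x2)) \to (\lnot x5 \land x1)
≡ \lnot ((x1 \to x4) \to (x3 \lor \lnot x2)) \lor (\lnot x5 \land x1)   — eliminate \to
≡ \lnot (\lnot (x1 \to x4) \lor x3 \lor \lnot x2) \lor (\lnot x5 \land x1)   — eliminate \to
≡ \lnot (\lnot (\lnot x1 \lor x4) \lor x3 \lor \lnot x2) \lor (\lnot x5 \land x1)   — eliminate \to
≡ (\lnot \lnot (\lnot x1 \lor x4) \land \lnot x3 \land \lnot \lnot x2) \lor (\lnot x5 \land x1)   — De Morgan
≡ ((\lnot x1 \lor x4) \land \lnot x3 \land \lnot \lnot x2) \lor (\lnot x5 \land x1)   — double negation
≡ ((\lnot x1 \lor x4) \land \lnot x3 \land x2) \lor (\lnot x5 \land x1)   — double negation
≡ (\lnot x1 \lor x4 \lor \lnot x5) \land (\lnot x1 \lor x4 \lor x1) \land (\lnot x3 \lor \lnot x5) \land (\lnot x3 \lor x1) \land (x2 \lor \lnot x5) \land (x2 \lor x1)   — distribute \lor over \land
≡ (\lnot x1 \lor x4 \lor \lnot x5) \land (\lnot x3 \lor \lnot x5) \land (\lnot x3 \lor x1) \land (x2 \lor \lnot x5) \land (x2 \lor x1)   — simplify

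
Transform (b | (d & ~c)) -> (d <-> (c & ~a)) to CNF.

(b | (d & ~c)) -> (d <-> (c & ~a))
≡ ~(b | (d & ~c)) | (d <-> (c & ~a))   — eliminate ->
≡ ~(b | (d & ~c)) | ((d -> (c & ~a)) & ((c & ~a) -> d))   — eliminate <->
≡ ~(b | (d & ~c)) | ((~d | (c & ~a)) & ((c & ~a) -> d))   — eliminate ->
≡ ~(b | (d & ~c)) | ((~d | (c & ~a)) & (~(c & ~a) | d))   — eliminate ->
≡ (~b & ~(d & ~c)) | ((~d | (c & ~a)) & (~(c & ~a) | d))   — De Morgan
≡ (~b & (~d | ~~c)) | ((~d | (c & ~a)) & (~(c & ~a) | d))   — De Morgan
≡ (~b & (~d | c)) | ((~d | (c & ~a)) & (~(c & ~a) | d))   — double negation
≡ (~b & (~d | c)) | ((~d | (c & ~a)) & (~c | ~~a | d))   — De Morgan
≡ (~b & (~d | c)) | ((~d | (c & ~a)) & (~c | a | d))   — double negation
≡ (~b | ~d | c) & (~b | ~d | ~a) & (~b | ~c | a | d) & (~d | c | ~d | c) & (~d | c | ~d | ~a) & (~d | c | ~c | a | d)   — distribute | over &
≡ (~b | ~d | ~a) & (~b | ~c | a | d) & (~d | c)   — simplify

(~b | ~d | ~a) & (~b | ~c | a | d) & (~d | c)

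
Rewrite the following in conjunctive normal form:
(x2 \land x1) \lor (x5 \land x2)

(x2 \land x1) \lor (x5 \land x2)
= (x2 \lor x5) \land (x2 \lor x2) \land (x1 \lor x5) \land (x1 \lor x2)
= x2 \land (x1 \lor x5)

x2 \land (x1 \lor x5)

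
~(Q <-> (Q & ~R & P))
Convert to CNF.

Q & (~Q | R | ~P)

~(Q <-> (Q & ~R & P))
≡ ~((Q -> (Q & ~R & P)) & ((Q & ~R & P) -> Q))   [eliminate <->]
≡ ~((~Q | (Q & ~R & P)) & ((Q & ~R & P) -> Q))   [eliminate ->]
≡ ~((~Q | (Q & ~R & P)) & (~(Q & ~R & P) | Q))   [eliminate ->]
≡ ~(~Q | (Q & ~R & P)) | ~(~(Q & ~R & P) | Q)   [De Morgan]
≡ (~~Q & ~(Q & ~R & P)) | ~(~(Q & ~R & P) | Q)   [De Morgan]
≡ (Q & ~(Q & ~R & P)) | ~(~(Q & ~R & P) | Q)   [double negation]
≡ (Q & (~Q | ~~R | ~P)) | ~(~(Q & ~R & P) | Q)   [De Morgan]
≡ (Q & (~Q | R | ~P)) | ~(~(Q & ~R & P) | Q)   [double negation]
≡ (Q & (~Q | R | ~P)) | (~~(Q & ~R & P) & ~Q)   [De Morgan]
≡ (Q & (~Q | R | ~P)) | (Q & ~R & P & ~Q)   [double negation]
≡ (Q | Q) & (Q | ~R) & (Q | P) & (Q | ~Q) & (~Q | R | ~P | Q) & (~Q | R | ~P | ~R) & (~Q | R | ~P | P) & (~Q | R | ~P | ~Q)   [distribute | over &]
≡ Q & (~Q | R | ~P)   [simplify]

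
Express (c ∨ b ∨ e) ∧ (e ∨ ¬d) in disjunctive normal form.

(c ∧ ¬d) ∨ (b ∧ ¬d) ∨ e

(c ∨ b ∨ e) ∧ (e ∨ ¬d)
≡ (c ∧ e) ∨ (c ∧ ¬d) ∨ (b ∧ e) ∨ (b ∧ ¬d) ∨ (e ∧ e) ∨ (e ∧ ¬d)
≡ (c ∧ ¬d) ∨ (b ∧ ¬d) ∨ e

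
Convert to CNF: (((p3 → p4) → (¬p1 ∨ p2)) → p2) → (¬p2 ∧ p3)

(p3 ∨ ¬p1 ∨ p2) ∧ ¬p2

(((p3 → p4) → (¬p1 ∨ p2)) → p2) → (¬p2 ∧ p3)
= ¬(((p3 → p4) → (¬p1 ∨ p2)) → p2) ∨ (¬p2 ∧ p3)
= ¬(¬((p3 → p4) → (¬p1 ∨ p2)) ∨ p2) ∨ (¬p2 ∧ p3)
= ¬(¬(¬(p3 → p4) ∨ ¬p1 ∨ p2) ∨ p2) ∨ (¬p2 ∧ p3)
= ¬(¬(¬(¬p3 ∨ p4) ∨ ¬p1 ∨ p2) ∨ p2) ∨ (¬p2 ∧ p3)
= (¬¬(¬(¬p3 ∨ p4) ∨ ¬p1 ∨ p2) ∧ ¬p2) ∨ (¬p2 ∧ p3)
= ((¬(¬p3 ∨ p4) ∨ ¬p1 ∨ p2) ∧ ¬p2) ∨ (¬p2 ∧ p3)
= (((¬¬p3 ∧ ¬p4) ∨ ¬p1 ∨ p2) ∧ ¬p2) ∨ (¬p2 ∧ p3)
= (((p3 ∧ ¬p4) ∨ ¬p1 ∨ p2) ∧ ¬p2) ∨ (¬p2 ∧ p3)
= (p3 ∨ ¬p1 ∨ p2 ∨ ¬p2) ∧ (p3 ∨ ¬p1 ∨ p2 ∨ p3) ∧ (¬p4 ∨ ¬p1 ∨ p2 ∨ ¬p2) ∧ (¬p4 ∨ ¬p1 ∨ p2 ∨ p3) ∧ (¬p2 ∨ ¬p2) ∧ (¬p2 ∨ p3)
= (p3 ∨ ¬p1 ∨ p2) ∧ ¬p2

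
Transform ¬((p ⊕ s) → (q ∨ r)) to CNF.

¬((p ⊕ s) → (q ∨ r))
≡ ¬(¬(p ⊕ s) ∨ q ∨ r)
≡ ¬(¬((p ∨ s) ∧ ¬(p ∧ s)) ∨ q ∨ r)
≡ ¬¬((p ∨ s) ∧ ¬(p ∧ s)) ∧ ¬q ∧ ¬r
≡ (p ∨ s) ∧ ¬(p ∧ s) ∧ ¬q ∧ ¬r
≡ (p ∨ s) ∧ (¬p ∨ ¬s) ∧ ¬q ∧ ¬r

(p ∨ s) ∧ (¬p ∨ ¬s) ∧ ¬q ∧ ¬r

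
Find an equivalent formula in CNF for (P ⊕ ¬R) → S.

(P ⊕ ¬R) → S
⇔ ¬(P ⊕ ¬R) ∨ S
⇔ ¬((P ∨ ¬R) ∧ ¬(P ∧ ¬R)) ∨ S
⇔ ¬(P ∨ ¬R) ∨ ¬¬(P ∧ ¬R) ∨ S
⇔ (¬P ∧ ¬¬R) ∨ ¬¬(P ∧ ¬R) ∨ S
⇔ (¬P ∧ R) ∨ ¬¬(P ∧ ¬R) ∨ S
⇔ (¬P ∧ R) ∨ (P ∧ ¬R) ∨ S
⇔ (¬P ∨ P ∨ S) ∧ (¬P ∨ ¬R ∨ S) ∧ (R ∨ P ∨ S) ∧ (R ∨ ¬R ∨ S)
⇔ (¬P ∨ ¬R ∨ S) ∧ (R ∨ P ∨ S)

(¬P ∨ ¬R ∨ S) ∧ (R ∨ P ∨ S)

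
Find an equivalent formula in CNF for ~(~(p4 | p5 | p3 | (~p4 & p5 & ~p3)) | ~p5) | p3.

~(~(p4 | p5 | p3 | (~p4 & p5 & ~p3)) | ~p5) | p3
≡ (~~(p4 | p5 | p3 | (~p4 & p5 & ~p3)) & ~~p5) | p3   [De Morgan]
≡ ((p4 | p5 | p3 | (~p4 & p5 & ~p3)) & ~~p5) | p3   [double negation]
≡ ((p4 | p5 | p3 | (~p4 & p5 & ~p3)) & p5) | p3   [double negation]
≡ (p4 | p5 | p3 | ~p4 | p3) & (p4 | p5 | p3 | p5 | p3) & (p4 | p5 | p3 | ~p3 | p3) & (p5 | p3)   [distribute | over &]
≡ p5 | p3   [simplify]

p5 | p3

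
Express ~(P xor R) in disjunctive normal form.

~(P xor R)
≡ ~((P & ~R) | (~P & R))   (expand xor)
≡ ~(P & ~R) & ~(~P & R)   (De Morgan)
≡ (~P | ~~R) & ~(~P & R)   (De Morgan)
≡ (~P | R) & ~(~P & R)   (double negation)
≡ (~P | R) & (~~P | ~R)   (De Morgan)
≡ (~P | R) & (P | ~R)   (double negation)
≡ (~P & P) | (~P & ~R) | (R & P) | (R & ~R)   (distribute & over |)
≡ (~P & ~R) | (R & P)   (simplify)

(~P & ~R) | (R & P)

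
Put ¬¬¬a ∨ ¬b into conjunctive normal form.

¬¬¬a ∨ ¬b
= ¬a ∨ ¬b   [double negation]

¬a ∨ ¬b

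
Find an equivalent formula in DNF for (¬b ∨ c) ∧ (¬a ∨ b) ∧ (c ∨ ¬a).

(¬b ∧ ¬a) ∨ (c ∧ ¬a) ∨ (c ∧ b)

(¬b ∨ c) ∧ (¬a ∨ b) ∧ (c ∨ ¬a)
= (¬b ∧ ¬a ∧ c) ∨ (¬b ∧ ¬a ∧ ¬a) ∨ (¬b ∧ b ∧ c) ∨ (¬b ∧ b ∧ ¬a) ∨ (c ∧ ¬a ∧ c) ∨ (c ∧ ¬a ∧ ¬a) ∨ (c ∧ b ∧ c) ∨ (c ∧ b ∧ ¬a)   (distribute ∧ over ∨)
= (¬b ∧ ¬a) ∨ (c ∧ ¬a) ∨ (c ∧ b)   (simplify)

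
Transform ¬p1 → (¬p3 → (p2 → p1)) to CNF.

¬p1 → (¬p3 → (p2 → p1))
≡ ¬¬p1 ∨ (¬p3 → (p2 → p1))
≡ ¬¬p1 ∨ ¬¬p3 ∨ (p2 → p1)
≡ ¬¬p1 ∨ ¬¬p3 ∨ ¬p2 ∨ p1
≡ p1 ∨ ¬¬p3 ∨ ¬p2 ∨ p1
≡ p1 ∨ p3 ∨ ¬p2 ∨ p1
≡ p1 ∨ p3 ∨ ¬p2

p1 ∨ p3 ∨ ¬p2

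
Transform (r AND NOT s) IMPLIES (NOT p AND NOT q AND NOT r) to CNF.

(r AND NOT s) IMPLIES (NOT p AND NOT q AND NOT r)
⇔ NOT (r AND NOT s) OR (NOT p AND NOT q AND NOT r)   [eliminate IMPLIES]
⇔ NOT r OR NOT NOT s OR (NOT p AND NOT q AND NOT r)   [De Morgan]
⇔ NOT r OR s OR (NOT p AND NOT q AND NOT r)   [double negation]
⇔ (NOT r OR s OR NOT p) AND (NOT r OR s OR NOT q) AND (NOT r OR s OR NOT r)   [distribute OR over AND]
⇔ NOT r OR s   [simplify]

NOT r OR s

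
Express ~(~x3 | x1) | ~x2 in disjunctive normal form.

(x3 & ~x1) | ~x2

~(~x3 | x1) | ~x2
⇔ (~~x3 & ~x1) | ~x2   — De Morgan
⇔ (x3 & ~x1) | ~x2   — double negation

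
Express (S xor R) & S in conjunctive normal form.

(S xor R) & S
≡ (S | R) & ~(S & R) & S   [expand xor]
≡ (S | R) & (~S | ~R) & S   [De Morgan]
≡ (~S | ~R) & S   [simplify]

(~S | ~R) & S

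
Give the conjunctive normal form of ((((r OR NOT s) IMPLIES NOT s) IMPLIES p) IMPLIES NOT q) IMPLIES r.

(r OR NOT s OR p) AND (s OR p OR r) AND (q OR r)

((((r OR NOT s) IMPLIES NOT s) IMPLIES p) IMPLIES NOT q) IMPLIES r
= NOT ((((r OR NOT s) IMPLIES NOT s) IMPLIES p) IMPLIES NOT q) OR r   [eliminate IMPLIES]
= NOT (NOT (((r OR NOT s) IMPLIES NOT s) IMPLIES p) OR NOT q) OR r   [eliminate IMPLIES]
= NOT (NOT (NOT ((r OR NOT s) IMPLIES NOT s) OR p) OR NOT q) OR r   [eliminate IMPLIES]
= NOT (NOT (NOT (NOT (r OR NOT s) OR NOT s) OR p) OR NOT q) OR r   [eliminate IMPLIES]
= (NOT NOT (NOT (NOT (r OR NOT s) OR NOT s) OR p) AND NOT NOT q) OR r   [De Morgan]
= ((NOT (NOT (r OR NOT s) OR NOT s) OR p) AND NOT NOT q) OR r   [double negation]
= (((NOT NOT (r OR NOT s) AND NOT NOT s) OR p) AND NOT NOT q) OR r   [De Morgan]
= ((((r OR NOT s) AND NOT NOT s) OR p) AND NOT NOT q) OR r   [double negation]
= ((((r OR NOT s) AND s) OR p) AND NOT NOT q) OR r   [double negation]
= ((((r OR NOT s) AND s) OR p) AND q) OR r   [double negation]
= (r OR NOT s OR p OR r) AND (s OR p OR r) AND (q OR r)   [distribute OR over AND]
= (r OR NOT s OR p) AND (s OR p OR r) AND (q OR r)   [simplify]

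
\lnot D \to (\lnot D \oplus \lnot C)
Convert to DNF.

\lnot D \to (\lnot D \oplus \lnot C)
⇔ \lnot \lnot D \lor (\lnot D \oplus \lnot C)   — eliminate \to
⇔ \lnot \lnot D \lor (\lnot D \land \lnot \lnot C) \lor (\lnot \lnot D \land \lnot C)   — expand \oplus
⇔ D \lor (\lnot D \land \lnot \lnot C) \lor (\lnot \lnot D \land \lnot C)   — double negation
⇔ D \lor (\lnot D \land C) \lor (\lnot \lnot D \land \lnot C)   — double negation
⇔ D \lor (\lnot D \land C) \lor (D \land \lnot C)   — double negation
⇔ D \lor (\lnot D \land C)   — simplify

D \lor (\lnot D \land C)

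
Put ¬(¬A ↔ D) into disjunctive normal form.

¬(¬A ↔ D)
= ¬((¬A → D) ∧ (D → ¬A))   (eliminate ↔)
= ¬((¬¬A ∨ D) ∧ (D → ¬A))   (eliminate →)
= ¬((¬¬A ∨ D) ∧ (¬D ∨ ¬A))   (eliminate →)
= ¬(¬¬A ∨ D) ∨ ¬(¬D ∨ ¬A)   (De Morgan)
= (¬¬¬A ∧ ¬D) ∨ ¬(¬D ∨ ¬A)   (De Morgan)
= (¬A ∧ ¬D) ∨ ¬(¬D ∨ ¬A)   (double negation)
= (¬A ∧ ¬D) ∨ (¬¬D ∧ ¬¬A)   (De Morgan)
= (¬A ∧ ¬D) ∨ (D ∧ ¬¬A)   (double negation)
= (¬A ∧ ¬D) ∨ (D ∧ A)   (double negation)

(¬A ∧ ¬D) ∨ (D ∧ A)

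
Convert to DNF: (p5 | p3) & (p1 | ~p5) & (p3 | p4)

(p5 | p3) & (p1 | ~p5) & (p3 | p4)
= (p5 & p1 & p3) | (p5 & p1 & p4) | (p5 & ~p5 & p3) | (p5 & ~p5 & p4) | (p3 & p1 & p3) | (p3 & p1 & p4) | (p3 & ~p5 & p3) | (p3 & ~p5 & p4)   (distribute & over |)
= (p5 & p1 & p4) | (p3 & p1) | (p3 & ~p5)   (simplify)

(p5 & p1 & p4) | (p3 & p1) | (p3 & ~p5)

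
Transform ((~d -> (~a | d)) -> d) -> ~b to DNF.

(~a & ~d) | ~b

((~d -> (~a | d)) -> d) -> ~b
≡ ~((~d -> (~a | d)) -> d) | ~b   (eliminate ->)
≡ ~(~(~d -> (~a | d)) | d) | ~b   (eliminate ->)
≡ ~(~(~~d | ~a | d) | d) | ~b   (eliminate ->)
≡ (~~(~~d | ~a | d) & ~d) | ~b   (De Morgan)
≡ ((~~d | ~a | d) & ~d) | ~b   (double negation)
≡ ((d | ~a | d) & ~d) | ~b   (double negation)
≡ (d & ~d) | (~a & ~d) | (d & ~d) | ~b   (distribute & over |)
≡ (~a & ~d) | ~b   (simplify)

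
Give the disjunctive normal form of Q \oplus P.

(Q \land \lnot P) \lor (\lnot Q \land P)

Q \oplus P
≡ (Q \land \lnot P) \lor (\lnot Q \land P)   — expand \oplus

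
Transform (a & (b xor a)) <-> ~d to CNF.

(~a | b | ~d) & (d | a) & (d | ~b | ~a)

(a & (b xor a)) <-> ~d
= ((a & (b xor a)) -> ~d) & (~d -> (a & (b xor a)))   [eliminate <->]
= (~(a & (b xor a)) | ~d) & (~d -> (a & (b xor a)))   [eliminate ->]
= (~(a & (b | a) & ~(b & a)) | ~d) & (~d -> (a & (b xor a)))   [expand xor]
= (~(a & (b | a) & ~(b & a)) | ~d) & (~~d | (a & (b xor a)))   [eliminate ->]
= (~(a & (b | a) & ~(b & a)) | ~d) & (~~d | (a & (b | a) & ~(b & a)))   [expand xor]
= (~a | ~(b | a) | ~~(b & a) | ~d) & (~~d | (a & (b | a) & ~(b & a)))   [De Morgan]
= (~a | (~b & ~a) | ~~(b & a) | ~d) & (~~d | (a & (b | a) & ~(b & a)))   [De Morgan]
= (~a | (~b & ~a) | (b & a) | ~d) & (~~d | (a & (b | a) & ~(b & a)))   [double negation]
= (~a | (~b & ~a) | (b & a) | ~d) & (d | (a & (b | a) & ~(b & a)))   [double negation]
= (~a | (~b & ~a) | (b & a) | ~d) & (d | (a & (b | a) & (~b | ~a)))   [De Morgan]
= (~a | ~b | b | ~d) & (~a | ~b | a | ~d) & (~a | ~a | b | ~d) & (~a | ~a | a | ~d) & (d | a) & (d | b | a) & (d | ~b | ~a)   [distribute | over &]
= (~a | b | ~d) & (d | a) & (d | ~b | ~a)   [simplify]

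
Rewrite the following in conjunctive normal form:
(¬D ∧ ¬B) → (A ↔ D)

D ∨ B ∨ ¬A

(¬D ∧ ¬B) → (A ↔ D)
≡ ¬(¬D ∧ ¬B) ∨ (A ↔ D)   — eliminate →
≡ ¬(¬D ∧ ¬B) ∨ ((A → D) ∧ (D → A))   — eliminate ↔
≡ ¬(¬D ∧ ¬B) ∨ ((¬A ∨ D) ∧ (D → A))   — eliminate →
≡ ¬(¬D ∧ ¬B) ∨ ((¬A ∨ D) ∧ (¬D ∨ A))   — eliminate →
≡ ¬¬D ∨ ¬¬B ∨ ((¬A ∨ D) ∧ (¬D ∨ A))   — De Morgan
≡ D ∨ ¬¬B ∨ ((¬A ∨ D) ∧ (¬D ∨ A))   — double negation
≡ D ∨ B ∨ ((¬A ∨ D) ∧ (¬D ∨ A))   — double negation
≡ (D ∨ B ∨ ¬A ∨ D) ∧ (D ∨ B ∨ ¬D ∨ A)   — distribute ∨ over ∧
≡ D ∨ B ∨ ¬A   — simplify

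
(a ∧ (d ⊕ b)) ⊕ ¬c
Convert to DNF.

(a ∧ d ∧ ¬b ∧ c) ∨ (a ∧ ¬d ∧ b ∧ c) ∨ (¬a ∧ ¬c) ∨ (¬d ∧ ¬b ∧ ¬c) ∨ (b ∧ d ∧ ¬c)

(a ∧ (d ⊕ b)) ⊕ ¬c
≡ (a ∧ (d ⊕ b) ∧ ¬¬c) ∨ (¬(a ∧ (d ⊕ b)) ∧ ¬c)   [expand ⊕]
≡ (a ∧ ((d ∧ ¬b) ∨ (¬d ∧ b)) ∧ ¬¬c) ∨ (¬(a ∧ (d ⊕ b)) ∧ ¬c)   [expand ⊕]
≡ (a ∧ ((d ∧ ¬b) ∨ (¬d ∧ b)) ∧ ¬¬c) ∨ (¬(a ∧ ((d ∧ ¬b) ∨ (¬d ∧ b))) ∧ ¬c)   [expand ⊕]
≡ (a ∧ ((d ∧ ¬b) ∨ (¬d ∧ b)) ∧ c) ∨ (¬(a ∧ ((d ∧ ¬b) ∨ (¬d ∧ b))) ∧ ¬c)   [double negation]
≡ (a ∧ ((d ∧ ¬b) ∨ (¬d ∧ b)) ∧ c) ∨ ((¬a ∨ ¬((d ∧ ¬b) ∨ (¬d ∧ b))) ∧ ¬c)   [De Morgan]
≡ (a ∧ ((d ∧ ¬b) ∨ (¬d ∧ b)) ∧ c) ∨ ((¬a ∨ (¬(d ∧ ¬b) ∧ ¬(¬d ∧ b))) ∧ ¬c)   [De Morgan]
≡ (a ∧ ((d ∧ ¬b) ∨ (¬d ∧ b)) ∧ c) ∨ ((¬a ∨ ((¬d ∨ ¬¬b) ∧ ¬(¬d ∧ b))) ∧ ¬c)   [De Morgan]
≡ (a ∧ ((d ∧ ¬b) ∨ (¬d ∧ b)) ∧ c) ∨ ((¬a ∨ ((¬d ∨ b) ∧ ¬(¬d ∧ b))) ∧ ¬c)   [double negation]
≡ (a ∧ ((d ∧ ¬b) ∨ (¬d ∧ b)) ∧ c) ∨ ((¬a ∨ ((¬d ∨ b) ∧ (¬¬d ∨ ¬b))) ∧ ¬c)   [De Morgan]
≡ (a ∧ ((d ∧ ¬b) ∨ (¬d ∧ b)) ∧ c) ∨ ((¬a ∨ ((¬d ∨ b) ∧ (d ∨ ¬b))) ∧ ¬c)   [double negation]
≡ (a ∧ d ∧ ¬b ∧ c) ∨ (a ∧ ¬d ∧ b ∧ c) ∨ (¬a ∧ ¬c) ∨ (¬d ∧ d ∧ ¬c) ∨ (¬d ∧ ¬b ∧ ¬c) ∨ (b ∧ d ∧ ¬c) ∨ (b ∧ ¬b ∧ ¬c)   [distribute ∧ over ∨]
≡ (a ∧ d ∧ ¬b ∧ c) ∨ (a ∧ ¬d ∧ b ∧ c) ∨ (¬a ∧ ¬c) ∨ (¬d ∧ ¬b ∧ ¬c) ∨ (b ∧ d ∧ ¬c)   [simplify]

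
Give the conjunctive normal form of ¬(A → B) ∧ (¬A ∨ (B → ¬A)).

A ∧ ¬B

¬(A → B) ∧ (¬A ∨ (B → ¬A))
≡ ¬(¬A ∨ B) ∧ (¬A ∨ (B → ¬A))   — eliminate →
≡ ¬(¬A ∨ B) ∧ (¬A ∨ ¬B ∨ ¬A)   — eliminate →
≡ ¬¬A ∧ ¬B ∧ (¬A ∨ ¬B ∨ ¬A)   — De Morgan
≡ A ∧ ¬B ∧ (¬A ∨ ¬B ∨ ¬A)   — double negation
≡ A ∧ ¬B   — simplify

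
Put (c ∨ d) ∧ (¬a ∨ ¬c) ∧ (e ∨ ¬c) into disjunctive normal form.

(c ∧ ¬a ∧ e) ∨ (d ∧ ¬a ∧ e) ∨ (d ∧ ¬c)

(c ∨ d) ∧ (¬a ∨ ¬c) ∧ (e ∨ ¬c)
⇔ (c ∧ ¬a ∧ e) ∨ (c ∧ ¬a ∧ ¬c) ∨ (c ∧ ¬c ∧ e) ∨ (c ∧ ¬c ∧ ¬c) ∨ (d ∧ ¬a ∧ e) ∨ (d ∧ ¬a ∧ ¬c) ∨ (d ∧ ¬c ∧ e) ∨ (d ∧ ¬c ∧ ¬c)   [distribute ∧ over ∨]
⇔ (c ∧ ¬a ∧ e) ∨ (d ∧ ¬a ∧ e) ∨ (d ∧ ¬c)   [simplify]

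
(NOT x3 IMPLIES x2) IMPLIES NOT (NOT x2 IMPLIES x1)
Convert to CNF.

(NOT x3 OR NOT x1) AND NOT x2

(NOT x3 IMPLIES x2) IMPLIES NOT (NOT x2 IMPLIES x1)
= NOT (NOT x3 IMPLIES x2) OR NOT (NOT x2 IMPLIES x1)
= NOT (NOT NOT x3 OR x2) OR NOT (NOT x2 IMPLIES x1)
= NOT (NOT NOT x3 OR x2) OR NOT (NOT NOT x2 OR x1)
= (NOT NOT NOT x3 AND NOT x2) OR NOT (NOT NOT x2 OR x1)
= (NOT x3 AND NOT x2) OR NOT (NOT NOT x2 OR x1)
= (NOT x3 AND NOT x2) OR (NOT NOT NOT x2 AND NOT x1)
= (NOT x3 AND NOT x2) OR (NOT x2 AND NOT x1)
= (NOT x3 OR NOT x2) AND (NOT x3 OR NOT x1) AND (NOT x2 OR NOT x2) AND (NOT x2 OR NOT x1)
= (NOT x3 OR NOT x1) AND NOT x2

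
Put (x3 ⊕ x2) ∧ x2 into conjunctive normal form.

(¬x3 ∨ ¬x2) ∧ x2

(x3 ⊕ x2) ∧ x2
= (x3 ∨ x2) ∧ ¬(x3 ∧ x2) ∧ x2   — expand ⊕
= (x3 ∨ x2) ∧ (¬x3 ∨ ¬x2) ∧ x2   — De Morgan
= (¬x3 ∨ ¬x2) ∧ x2   — simplify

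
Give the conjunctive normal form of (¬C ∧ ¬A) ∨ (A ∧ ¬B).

(¬C ∧ ¬A) ∨ (A ∧ ¬B)
≡ (¬C ∨ A) ∧ (¬C ∨ ¬B) ∧ (¬A ∨ A) ∧ (¬A ∨ ¬B)   (distribute ∨ over ∧)
≡ (¬C ∨ A) ∧ (¬C ∨ ¬B) ∧ (¬A ∨ ¬B)   (simplify)

(¬C ∨ A) ∧ (¬C ∨ ¬B) ∧ (¬A ∨ ¬B)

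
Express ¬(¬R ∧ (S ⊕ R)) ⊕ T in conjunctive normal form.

¬(¬R ∧ (S ⊕ R)) ⊕ T
= (¬(¬R ∧ (S ⊕ R)) ∨ T) ∧ ¬(¬(¬R ∧ (S ⊕ R)) ∧ T)
= (¬(¬R ∧ (S ∨ R) ∧ ¬(S ∧ R)) ∨ T) ∧ ¬(¬(¬R ∧ (S ⊕ R)) ∧ T)
= (¬(¬R ∧ (S ∨ R) ∧ ¬(S ∧ R)) ∨ T) ∧ ¬(¬(¬R ∧ (S ∨ R) ∧ ¬(S ∧ R)) ∧ T)
= (¬¬R ∨ ¬(S ∨ R) ∨ ¬¬(S ∧ R) ∨ T) ∧ ¬(¬(¬R ∧ (S ∨ R) ∧ ¬(S ∧ R)) ∧ T)
= (R ∨ ¬(S ∨ R) ∨ ¬¬(S ∧ R) ∨ T) ∧ ¬(¬(¬R ∧ (S ∨ R) ∧ ¬(S ∧ R)) ∧ T)
= (R ∨ (¬S ∧ ¬R) ∨ ¬¬(S ∧ R) ∨ T) ∧ ¬(¬(¬R ∧ (S ∨ R) ∧ ¬(S ∧ R)) ∧ T)
= (R ∨ (¬S ∧ ¬R) ∨ (S ∧ R) ∨ T) ∧ ¬(¬(¬R ∧ (S ∨ R) ∧ ¬(S ∧ R)) ∧ T)
= (R ∨ (¬S ∧ ¬R) ∨ (S ∧ R) ∨ T) ∧ (¬¬(¬R ∧ (S ∨ R) ∧ ¬(S ∧ R)) ∨ ¬T)
= (R ∨ (¬S ∧ ¬R) ∨ (S ∧ R) ∨ T) ∧ ((¬R ∧ (S ∨ R) ∧ ¬(S ∧ R)) ∨ ¬T)
= (R ∨ (¬S ∧ ¬R) ∨ (S ∧ R) ∨ T) ∧ ((¬R ∧ (S ∨ R) ∧ (¬S ∨ ¬R)) ∨ ¬T)
= (R ∨ ¬S ∨ S ∨ T) ∧ (R ∨ ¬S ∨ R ∨ T) ∧ (R ∨ ¬R ∨ S ∨ T) ∧ (R ∨ ¬R ∨ R ∨ T) ∧ (¬R ∨ ¬T) ∧ (S ∨ R ∨ ¬T) ∧ (¬S ∨ ¬R ∨ ¬T)
= (R ∨ ¬S ∨ T) ∧ (¬R ∨ ¬T) ∧ (S ∨ R ∨ ¬T)

(R ∨ ¬S ∨ T) ∧ (¬R ∨ ¬T) ∧ (S ∨ R ∨ ¬T)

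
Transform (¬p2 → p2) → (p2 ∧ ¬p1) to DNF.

(¬p2 → p2) → (p2 ∧ ¬p1)
≡ ¬(¬p2 → p2) ∨ (p2 ∧ ¬p1)
≡ ¬(¬¬p2 ∨ p2) ∨ (p2 ∧ ¬p1)
≡ (¬¬¬p2 ∧ ¬p2) ∨ (p2 ∧ ¬p1)
≡ (¬p2 ∧ ¬p2) ∨ (p2 ∧ ¬p1)
≡ ¬p2 ∨ (p2 ∧ ¬p1)

¬p2 ∨ (p2 ∧ ¬p1)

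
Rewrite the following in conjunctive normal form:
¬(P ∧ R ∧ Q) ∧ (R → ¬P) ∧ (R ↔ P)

(¬R ∨ ¬P) ∧ (¬R ∨ P) ∧ (¬P ∨ R)

¬(P ∧ R ∧ Q) ∧ (R → ¬P) ∧ (R ↔ P)
= ¬(P ∧ R ∧ Q) ∧ (¬R ∨ ¬P) ∧ (R ↔ P)   [eliminate →]
= ¬(P ∧ R ∧ Q) ∧ (¬R ∨ ¬P) ∧ (R → P) ∧ (P → R)   [eliminate ↔]
= ¬(P ∧ R ∧ Q) ∧ (¬R ∨ ¬P) ∧ (¬R ∨ P) ∧ (P → R)   [eliminate →]
= ¬(P ∧ R ∧ Q) ∧ (¬R ∨ ¬P) ∧ (¬R ∨ P) ∧ (¬P ∨ R)   [eliminate →]
= (¬P ∨ ¬R ∨ ¬Q) ∧ (¬R ∨ ¬P) ∧ (¬R ∨ P) ∧ (¬P ∨ R)   [De Morgan]
= (¬R ∨ ¬P) ∧ (¬R ∨ P) ∧ (¬P ∨ R)   [simplify]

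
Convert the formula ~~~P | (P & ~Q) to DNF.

~~~P | (P & ~Q)
⇔ ~P | (P & ~Q)   [double negation]

~P | (P & ~Q)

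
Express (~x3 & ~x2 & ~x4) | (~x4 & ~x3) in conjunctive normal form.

(~x3 & ~x2 & ~x4) | (~x4 & ~x3)
≡ (~x3 | ~x4) & (~x3 | ~x3) & (~x2 | ~x4) & (~x2 | ~x3) & (~x4 | ~x4) & (~x4 | ~x3)   [distribute | over &]
≡ ~x3 & ~x4   [simplify]

~x3 & ~x4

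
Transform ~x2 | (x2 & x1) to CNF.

~x2 | x1

~x2 | (x2 & x1)
≡ (~x2 | x2) & (~x2 | x1)   [distribute | over &]
≡ ~x2 | x1   [simplify]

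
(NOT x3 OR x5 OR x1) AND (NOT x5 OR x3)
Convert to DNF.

(NOT x3 OR x5 OR x1) AND (NOT x5 OR x3)
⇔ (NOT x3 AND NOT x5) OR (NOT x3 AND x3) OR (x5 AND NOT x5) OR (x5 AND x3) OR (x1 AND NOT x5) OR (x1 AND x3)   [distribute AND over OR]
⇔ (NOT x3 AND NOT x5) OR (x5 AND x3) OR (x1 AND NOT x5) OR (x1 AND x3)   [simplify]

(NOT x3 AND NOT x5) OR (x5 AND x3) OR (x1 AND NOT x5) OR (x1 AND x3)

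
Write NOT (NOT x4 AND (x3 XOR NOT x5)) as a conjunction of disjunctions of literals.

NOT (NOT x4 AND (x3 XOR NOT x5))
≡ NOT (NOT x4 AND (x3 OR NOT x5) AND NOT (x3 AND NOT x5))   — expand XOR
≡ NOT NOT x4 OR NOT (x3 OR NOT x5) OR NOT NOT (x3 AND NOT x5)   — De Morgan
≡ x4 OR NOT (x3 OR NOT x5) OR NOT NOT (x3 AND NOT x5)   — double negation
≡ x4 OR (NOT x3 AND NOT NOT x5) OR NOT NOT (x3 AND NOT x5)   — De Morgan
≡ x4 OR (NOT x3 AND x5) OR NOT NOT (x3 AND NOT x5)   — double negation
≡ x4 OR (NOT x3 AND x5) OR (x3 AND NOT x5)   — double negation
≡ (x4 OR NOT x3 OR x3) AND (x4 OR NOT x3 OR NOT x5) AND (x4 OR x5 OR x3) AND (x4 OR x5 OR NOT x5)   — distribute OR over AND
≡ (x4 OR NOT x3 OR NOT x5) AND (x4 OR x5 OR x3)   — simplify

(x4 OR NOT x3 OR NOT x5) AND (x4 OR x5 OR x3)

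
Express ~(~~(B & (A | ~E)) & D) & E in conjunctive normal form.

(~B | ~A | ~D) & E

~(~~(B & (A | ~E)) & D) & E
⇔ (~~~(B & (A | ~E)) | ~D) & E   [De Morgan]
⇔ (~(B & (A | ~E)) | ~D) & E   [double negation]
⇔ (~B | ~(A | ~E) | ~D) & E   [De Morgan]
⇔ (~B | (~A & ~~E) | ~D) & E   [De Morgan]
⇔ (~B | (~A & E) | ~D) & E   [double negation]
⇔ (~B | ~A | ~D) & (~B | E | ~D) & E   [distribute | over &]
⇔ (~B | ~A | ~D) & E   [simplify]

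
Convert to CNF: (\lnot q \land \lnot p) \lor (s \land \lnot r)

(\lnot q \land \lnot p) \lor (s \land \lnot r)
≡ (\lnot q \lor s) \land (\lnot q \lor \lnot r) \land (\lnot p \lor s) \land (\lnot p \lor \lnot r)   (distribute \lor over \land)

(\lnot q \lor s) \land (\lnot q \lor \lnot r) \land (\lnot p \lor s) \land (\lnot p \lor \lnot r)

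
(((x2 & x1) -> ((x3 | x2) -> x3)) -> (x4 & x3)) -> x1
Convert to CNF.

~x4 | ~x3 | x1

(((x2 & x1) -> ((x3 | x2) -> x3)) -> (x4 & x3)) -> x1
= ~(((x2 & x1) -> ((x3 | x2) -> x3)) -> (x4 & x3)) | x1   — eliminate ->
= ~(~((x2 & x1) -> ((x3 | x2) -> x3)) | (x4 & x3)) | x1   — eliminate ->
= ~(~(~(x2 & x1) | ((x3 | x2) -> x3)) | (x4 & x3)) | x1   — eliminate ->
= ~(~(~(x2 & x1) | ~(x3 | x2) | x3) | (x4 & x3)) | x1   — eliminate ->
= (~~(~(x2 & x1) | ~(x3 | x2) | x3) & ~(x4 & x3)) | x1   — De Morgan
= ((~(x2 & x1) | ~(x3 | x2) | x3) & ~(x4 & x3)) | x1   — double negation
= ((~x2 | ~x1 | ~(x3 | x2) | x3) & ~(x4 & x3)) | x1   — De Morgan
= ((~x2 | ~x1 | (~x3 & ~x2) | x3) & ~(x4 & x3)) | x1   — De Morgan
= ((~x2 | ~x1 | (~x3 & ~x2) | x3) & (~x4 | ~x3)) | x1   — De Morgan
= (~x2 | ~x1 | ~x3 | x3 | x1) & (~x2 | ~x1 | ~x2 | x3 | x1) & (~x4 | ~x3 | x1)   — distribute | over &
= ~x4 | ~x3 | x1   — simplify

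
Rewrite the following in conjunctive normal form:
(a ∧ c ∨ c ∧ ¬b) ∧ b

(a ∧ c ∨ c ∧ ¬b) ∧ b
≡ (a ∨ c) ∧ (a ∨ ¬b) ∧ (c ∨ c) ∧ (c ∨ ¬b) ∧ b   [distribute ∨ over ∧]
≡ (a ∨ ¬b) ∧ c ∧ b   [simplify]

(a ∨ ¬b) ∧ c ∧ b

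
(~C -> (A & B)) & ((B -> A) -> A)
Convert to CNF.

(C | A) & (C | B) & (B | A)

(~C -> (A & B)) & ((B -> A) -> A)
≡ (~~C | (A & B)) & ((B -> A) -> A)   (eliminate ->)
≡ (~~C | (A & B)) & (~(B -> A) | A)   (eliminate ->)
≡ (~~C | (A & B)) & (~(~B | A) | A)   (eliminate ->)
≡ (C | (A & B)) & (~(~B | A) | A)   (double negation)
≡ (C | (A & B)) & ((~~B & ~A) | A)   (De Morgan)
≡ (C | (A & B)) & ((B & ~A) | A)   (double negation)
≡ (C | A) & (C | B) & (B | A) & (~A | A)   (distribute | over &)
≡ (C | A) & (C | B) & (B | A)   (simplify)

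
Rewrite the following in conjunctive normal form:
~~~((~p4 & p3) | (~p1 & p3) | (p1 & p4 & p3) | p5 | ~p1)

(p4 | ~p3) & (~p1 | ~p4 | ~p3) & ~p5 & p1

~~~((~p4 & p3) | (~p1 & p3) | (p1 & p4 & p3) | p5 | ~p1)
≡ ~((~p4 & p3) | (~p1 & p3) | (p1 & p4 & p3) | p5 | ~p1)   [double negation]
≡ ~(~p4 & p3) & ~(~p1 & p3) & ~(p1 & p4 & p3) & ~p5 & ~~p1   [De Morgan]
≡ (~~p4 | ~p3) & ~(~p1 & p3) & ~(p1 & p4 & p3) & ~p5 & ~~p1   [De Morgan]
≡ (p4 | ~p3) & ~(~p1 & p3) & ~(p1 & p4 & p3) & ~p5 & ~~p1   [double negation]
≡ (p4 | ~p3) & (~~p1 | ~p3) & ~(p1 & p4 & p3) & ~p5 & ~~p1   [De Morgan]
≡ (p4 | ~p3) & (p1 | ~p3) & ~(p1 & p4 & p3) & ~p5 & ~~p1   [double negation]
≡ (p4 | ~p3) & (p1 | ~p3) & (~p1 | ~p4 | ~p3) & ~p5 & ~~p1   [De Morgan]
≡ (p4 | ~p3) & (p1 | ~p3) & (~p1 | ~p4 | ~p3) & ~p5 & p1   [double negation]
≡ (p4 | ~p3) & (~p1 | ~p4 | ~p3) & ~p5 & p1   [simplify]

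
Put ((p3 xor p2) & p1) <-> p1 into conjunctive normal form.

((p3 xor p2) & p1) <-> p1
= (((p3 xor p2) & p1) -> p1) & (p1 -> ((p3 xor p2) & p1))   (eliminate <->)
= (~((p3 xor p2) & p1) | p1) & (p1 -> ((p3 xor p2) & p1))   (eliminate ->)
= (~((p3 | p2) & ~(p3 & p2) & p1) | p1) & (p1 -> ((p3 xor p2) & p1))   (expand xor)
= (~((p3 | p2) & ~(p3 & p2) & p1) | p1) & (~p1 | ((p3 xor p2) & p1))   (eliminate ->)
= (~((p3 | p2) & ~(p3 & p2) & p1) | p1) & (~p1 | ((p3 | p2) & ~(p3 & p2) & p1))   (expand xor)
= (~(p3 | p2) | ~~(p3 & p2) | ~p1 | p1) & (~p1 | ((p3 | p2) & ~(p3 & p2) & p1))   (De Morgan)
= ((~p3 & ~p2) | ~~(p3 & p2) | ~p1 | p1) & (~p1 | ((p3 | p2) & ~(p3 & p2) & p1))   (De Morgan)
= ((~p3 & ~p2) | (p3 & p2) | ~p1 | p1) & (~p1 | ((p3 | p2) & ~(p3 & p2) & p1))   (double negation)
= ((~p3 & ~p2) | (p3 & p2) | ~p1 | p1) & (~p1 | ((p3 | p2) & (~p3 | ~p2) & p1))   (De Morgan)
= (~p3 | p3 | ~p1 | p1) & (~p3 | p2 | ~p1 | p1) & (~p2 | p3 | ~p1 | p1) & (~p2 | p2 | ~p1 | p1) & (~p1 | p3 | p2) & (~p1 | ~p3 | ~p2) & (~p1 | p1)   (distribute | over &)
= (~p1 | p3 | p2) & (~p1 | ~p3 | ~p2)   (simplify)

(~p1 | p3 | p2) & (~p1 | ~p3 | ~p2)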